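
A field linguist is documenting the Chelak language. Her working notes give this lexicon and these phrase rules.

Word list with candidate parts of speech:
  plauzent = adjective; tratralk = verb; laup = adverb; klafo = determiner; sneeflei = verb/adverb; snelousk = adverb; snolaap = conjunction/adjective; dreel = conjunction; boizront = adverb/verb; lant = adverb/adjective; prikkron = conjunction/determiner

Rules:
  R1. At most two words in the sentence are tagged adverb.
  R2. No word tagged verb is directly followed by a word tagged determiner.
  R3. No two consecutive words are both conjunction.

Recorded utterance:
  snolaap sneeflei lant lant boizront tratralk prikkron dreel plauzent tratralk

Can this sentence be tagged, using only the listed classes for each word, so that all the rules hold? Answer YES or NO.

NO

Candidates per position — 1:snolaap {conjunction,adjective}; 2:sneeflei {verb,adverb}; 3:lant {adverb,adjective}; 4:lant {adverb,adjective}; 5:boizront {adverb,verb}; 6:tratralk {verb}; 7:prikkron {conjunction,determiner}; 8:dreel {conjunction}; 9:plauzent {adjective}; 10:tratralk {verb}.
Every candidate sequence violates at least one rule; no consistent tagging exists.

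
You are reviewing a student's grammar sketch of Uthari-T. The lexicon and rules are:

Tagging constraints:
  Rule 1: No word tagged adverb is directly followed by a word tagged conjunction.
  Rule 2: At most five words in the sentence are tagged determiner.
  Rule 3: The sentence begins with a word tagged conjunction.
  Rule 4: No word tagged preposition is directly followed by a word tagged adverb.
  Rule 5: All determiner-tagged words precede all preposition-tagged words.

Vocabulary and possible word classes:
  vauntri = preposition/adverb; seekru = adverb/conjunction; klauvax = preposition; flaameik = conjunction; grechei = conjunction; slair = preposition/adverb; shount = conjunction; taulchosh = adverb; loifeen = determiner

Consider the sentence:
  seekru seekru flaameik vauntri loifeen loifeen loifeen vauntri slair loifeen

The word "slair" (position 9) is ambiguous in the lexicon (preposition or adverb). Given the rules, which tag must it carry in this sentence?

adverb

Candidates per position — 1:seekru {adverb,conjunction}; 2:seekru {adverb,conjunction}; 3:flaameik {conjunction}; 4:vauntri {preposition,adverb}; 5:loifeen {determiner}; 6:loifeen {determiner}; 7:loifeen {determiner}; 8:vauntri {preposition,adverb}; 9:slair {preposition,adverb}; 10:loifeen {determiner}.
Word 1 cannot be adverb — rule 1 would then fail for every completion. It is conjunction.
Word 2 cannot be adverb — rule 1 would then fail for every completion. It is conjunction.
Word 4 cannot be preposition — rule 5 would then fail for every completion. It is adverb.
Word 8 cannot be preposition — rule 5 would then fail for every completion. It is adverb.
Word 9 cannot be preposition — rule 5 would then fail for every completion. It is adverb.
The unique satisfying tagging is: conjunction conjunction conjunction adverb determiner determiner determiner adverb adverb determiner.
Check: rule 1 satisfied; rule 2 satisfied; rule 3 satisfied; rule 4 satisfied; rule 5 satisfied.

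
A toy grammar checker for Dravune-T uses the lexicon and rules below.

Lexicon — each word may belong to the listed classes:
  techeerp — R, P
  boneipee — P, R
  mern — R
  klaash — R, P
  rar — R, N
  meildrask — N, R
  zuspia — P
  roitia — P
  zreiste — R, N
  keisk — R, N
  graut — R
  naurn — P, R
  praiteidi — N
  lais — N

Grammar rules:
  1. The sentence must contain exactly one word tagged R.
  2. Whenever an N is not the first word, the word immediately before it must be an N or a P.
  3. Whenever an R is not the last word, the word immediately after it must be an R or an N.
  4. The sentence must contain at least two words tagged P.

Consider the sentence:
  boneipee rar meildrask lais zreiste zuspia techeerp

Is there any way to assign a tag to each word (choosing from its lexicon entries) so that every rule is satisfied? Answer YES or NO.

Candidates per position — 1:boneipee {P,R}; 2:rar {R,N}; 3:meildrask {N,R}; 4:lais {N}; 5:zreiste {R,N}; 6:zuspia {P}; 7:techeerp {R,P}.
One satisfying assignment: P N N N N P R.
Verifying each rule — rule 1 satisfied; rule 2 satisfied; rule 3 satisfied; rule 4 satisfied.

YES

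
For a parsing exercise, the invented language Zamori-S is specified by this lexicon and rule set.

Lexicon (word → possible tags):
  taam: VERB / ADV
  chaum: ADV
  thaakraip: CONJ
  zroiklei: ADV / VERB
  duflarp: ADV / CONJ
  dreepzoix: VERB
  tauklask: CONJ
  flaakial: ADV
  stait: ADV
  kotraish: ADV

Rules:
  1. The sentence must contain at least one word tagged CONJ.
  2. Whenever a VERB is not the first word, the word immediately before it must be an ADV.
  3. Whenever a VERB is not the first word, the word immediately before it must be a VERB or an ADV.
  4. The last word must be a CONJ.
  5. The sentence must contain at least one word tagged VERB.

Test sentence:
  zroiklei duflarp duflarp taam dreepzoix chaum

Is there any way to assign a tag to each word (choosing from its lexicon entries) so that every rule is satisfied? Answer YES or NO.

Candidates per position — 1:zroiklei {ADV,VERB}; 2:duflarp {ADV,CONJ}; 3:duflarp {ADV,CONJ}; 4:taam {VERB,ADV}; 5:dreepzoix {VERB}; 6:chaum {ADV}.
Rule 4 cannot be satisfied by any choice of tags from the lexicon.
So there is no consistent tagging.

NO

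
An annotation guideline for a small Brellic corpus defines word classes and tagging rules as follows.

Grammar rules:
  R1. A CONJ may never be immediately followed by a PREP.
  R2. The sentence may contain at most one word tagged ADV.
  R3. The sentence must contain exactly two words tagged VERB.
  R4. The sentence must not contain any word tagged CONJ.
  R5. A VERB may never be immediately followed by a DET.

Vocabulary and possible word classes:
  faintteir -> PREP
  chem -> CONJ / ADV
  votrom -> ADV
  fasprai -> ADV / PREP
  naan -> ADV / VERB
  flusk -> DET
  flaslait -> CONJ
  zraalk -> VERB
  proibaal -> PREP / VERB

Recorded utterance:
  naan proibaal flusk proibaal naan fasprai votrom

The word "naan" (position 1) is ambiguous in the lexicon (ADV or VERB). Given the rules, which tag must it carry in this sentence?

Candidates per position — 1:naan {ADV,VERB}; 2:proibaal {PREP,VERB}; 3:flusk {DET}; 4:proibaal {PREP,VERB}; 5:naan {ADV,VERB}; 6:fasprai {ADV,PREP}; 7:votrom {ADV}.
Position 1: ADV is ruled out by rule 2; that leaves VERB.
Position 2: VERB is ruled out by rule 5; that leaves PREP.
Position 5: ADV is ruled out by rule 2; that leaves VERB.
Position 6: ADV is ruled out by rule 2; that leaves PREP.
Position 4: VERB is ruled out by rule 3; that leaves PREP.
So the tagging must be: VERB PREP DET PREP VERB PREP ADV.
Checking: rule 1 ✓; rule 2 ✓; rule 3 ✓; rule 4 ✓; rule 5 ✓.

VERB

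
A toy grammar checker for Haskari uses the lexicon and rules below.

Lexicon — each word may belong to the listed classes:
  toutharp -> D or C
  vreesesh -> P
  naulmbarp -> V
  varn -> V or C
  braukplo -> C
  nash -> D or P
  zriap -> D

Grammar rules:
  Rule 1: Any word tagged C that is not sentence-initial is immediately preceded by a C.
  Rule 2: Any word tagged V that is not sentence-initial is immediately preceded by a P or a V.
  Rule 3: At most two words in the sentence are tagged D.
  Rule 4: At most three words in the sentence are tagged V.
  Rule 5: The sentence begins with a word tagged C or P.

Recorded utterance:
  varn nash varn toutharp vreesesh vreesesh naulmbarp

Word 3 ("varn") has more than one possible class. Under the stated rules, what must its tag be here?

V

Candidates per position — 1:varn {V,C}; 2:nash {D,P}; 3:varn {V,C}; 4:toutharp {D,C}; 5:vreesesh {P}; 6:vreesesh {P}; 7:naulmbarp {V}.
Position 1: V is ruled out by rule 5; that leaves C.
Position 3: C is ruled out by rule 1; that leaves V.
Position 4: C is ruled out by rule 1; that leaves D.
Position 2: D is ruled out by rule 2; that leaves P.
So the tagging must be: C P V D P P V.
Checking: rule 1 ok; rule 2 ok; rule 3 ok; rule 4 ok; rule 5 ok.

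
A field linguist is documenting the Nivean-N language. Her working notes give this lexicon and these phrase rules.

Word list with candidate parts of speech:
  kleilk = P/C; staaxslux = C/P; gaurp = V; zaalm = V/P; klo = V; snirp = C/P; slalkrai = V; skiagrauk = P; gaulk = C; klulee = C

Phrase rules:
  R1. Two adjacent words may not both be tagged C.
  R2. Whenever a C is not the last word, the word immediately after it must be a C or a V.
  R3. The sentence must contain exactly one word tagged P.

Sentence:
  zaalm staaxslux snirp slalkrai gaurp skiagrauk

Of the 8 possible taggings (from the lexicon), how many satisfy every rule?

0

Candidates per position — 1:zaalm {V,P}; 2:staaxslux {C,P}; 3:snirp {C,P}; 4:slalkrai {V}; 5:gaurp {V}; 6:skiagrauk {P}.
There are 8 candidate sequences in total.
Every candidate sequence violates at least one rule; no consistent tagging exists.
Count = 0.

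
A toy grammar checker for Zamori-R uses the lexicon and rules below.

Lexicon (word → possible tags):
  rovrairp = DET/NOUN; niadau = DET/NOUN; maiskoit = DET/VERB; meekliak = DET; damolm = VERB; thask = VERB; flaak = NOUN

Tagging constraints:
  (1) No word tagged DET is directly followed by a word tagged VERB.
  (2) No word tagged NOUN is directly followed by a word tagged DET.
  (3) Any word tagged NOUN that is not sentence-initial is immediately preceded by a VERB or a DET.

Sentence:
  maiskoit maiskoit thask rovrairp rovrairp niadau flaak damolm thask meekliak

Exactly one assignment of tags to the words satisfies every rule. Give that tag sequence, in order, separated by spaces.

VERB VERB VERB DET DET DET NOUN VERB VERB DET

Candidates per position — 1:maiskoit {DET,VERB}; 2:maiskoit {DET,VERB}; 3:thask {VERB}; 4:rovrairp {DET,NOUN}; 5:rovrairp {DET,NOUN}; 6:niadau {DET,NOUN}; 7:flaak {NOUN}; 8:damolm {VERB}; 9:thask {VERB}; 10:meekliak {DET}.
If word 1 were DET, no tagging could satisfy rule 1; so word 1 is VERB.
If word 2 were DET, no tagging could satisfy rule 1; so word 2 is VERB.
If word 6 were NOUN, no tagging could satisfy rule 3; so word 6 is DET.
If word 4 were NOUN, no tagging could satisfy rule 2; so word 4 is DET.
If word 5 were NOUN, no tagging could satisfy rule 2; so word 5 is DET.
The unique satisfying tagging is: VERB VERB VERB DET DET DET NOUN VERB VERB DET.
Checking: rule 1 ok; rule 2 ok; rule 3 ok.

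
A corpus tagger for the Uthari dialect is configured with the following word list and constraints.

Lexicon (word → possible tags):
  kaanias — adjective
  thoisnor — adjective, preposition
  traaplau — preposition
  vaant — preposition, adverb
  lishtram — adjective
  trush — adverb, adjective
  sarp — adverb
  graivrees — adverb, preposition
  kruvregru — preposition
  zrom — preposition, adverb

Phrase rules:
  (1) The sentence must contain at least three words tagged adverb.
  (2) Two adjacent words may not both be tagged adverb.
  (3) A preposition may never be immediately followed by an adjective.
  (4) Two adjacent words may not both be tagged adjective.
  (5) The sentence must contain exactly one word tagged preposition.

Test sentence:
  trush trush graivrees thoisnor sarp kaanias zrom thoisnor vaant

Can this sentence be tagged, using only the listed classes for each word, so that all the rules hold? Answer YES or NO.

YES

Candidates per position — 1:trush {adverb,adjective}; 2:trush {adverb,adjective}; 3:graivrees {adverb,preposition}; 4:thoisnor {adjective,preposition}; 5:sarp {adverb}; 6:kaanias {adjective}; 7:zrom {preposition,adverb}; 8:thoisnor {adjective,preposition}; 9:vaant {preposition,adverb}.
One satisfying assignment: adverb adjective adverb adjective adverb adjective adverb adjective preposition.
Rule-by-rule: rule 1 holds; rule 2 holds; rule 3 holds; rule 4 holds; rule 5 holds.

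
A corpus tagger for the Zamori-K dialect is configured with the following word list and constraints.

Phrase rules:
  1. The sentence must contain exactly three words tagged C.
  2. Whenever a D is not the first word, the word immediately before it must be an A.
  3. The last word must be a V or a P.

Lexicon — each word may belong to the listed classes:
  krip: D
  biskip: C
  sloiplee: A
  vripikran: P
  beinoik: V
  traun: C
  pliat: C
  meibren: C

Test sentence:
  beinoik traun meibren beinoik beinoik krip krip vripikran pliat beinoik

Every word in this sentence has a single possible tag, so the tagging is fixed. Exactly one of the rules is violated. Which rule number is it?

Fixed tagging: V C C V V D D P C V.
Applying the rules: R1 ok, R2 fails, R3 ok.
Only rule 2 fails.

2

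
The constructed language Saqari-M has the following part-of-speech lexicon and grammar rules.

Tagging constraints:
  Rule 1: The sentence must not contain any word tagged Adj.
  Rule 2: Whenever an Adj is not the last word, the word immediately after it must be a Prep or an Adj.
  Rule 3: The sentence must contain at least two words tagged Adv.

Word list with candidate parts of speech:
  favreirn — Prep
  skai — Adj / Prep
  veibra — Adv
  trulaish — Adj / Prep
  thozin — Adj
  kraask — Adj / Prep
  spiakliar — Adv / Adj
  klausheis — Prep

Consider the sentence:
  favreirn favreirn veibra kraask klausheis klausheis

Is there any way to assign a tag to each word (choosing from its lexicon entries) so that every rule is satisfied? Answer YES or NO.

NO

Candidates per position — 1:favreirn {Prep}; 2:favreirn {Prep}; 3:veibra {Adv}; 4:kraask {Adj,Prep}; 5:klausheis {Prep}; 6:klausheis {Prep}.
Rule 3 cannot be satisfied by any choice of tags from the lexicon.
So there is no consistent tagging.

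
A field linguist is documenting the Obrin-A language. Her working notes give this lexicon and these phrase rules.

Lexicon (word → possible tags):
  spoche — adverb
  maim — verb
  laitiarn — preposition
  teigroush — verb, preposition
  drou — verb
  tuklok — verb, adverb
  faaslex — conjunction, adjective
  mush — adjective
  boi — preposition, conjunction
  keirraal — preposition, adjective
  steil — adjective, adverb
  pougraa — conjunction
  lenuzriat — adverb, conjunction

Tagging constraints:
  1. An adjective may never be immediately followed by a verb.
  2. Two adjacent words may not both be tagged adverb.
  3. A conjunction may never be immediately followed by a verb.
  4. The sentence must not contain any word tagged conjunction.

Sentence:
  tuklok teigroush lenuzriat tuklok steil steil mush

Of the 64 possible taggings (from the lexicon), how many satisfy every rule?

12

Candidates per position — 1:tuklok {verb,adverb}; 2:teigroush {verb,preposition}; 3:lenuzriat {adverb,conjunction}; 4:tuklok {verb,adverb}; 5:steil {adjective,adverb}; 6:steil {adjective,adverb}; 7:mush {adjective}.
There are 64 candidate sequences in total.
Checking each against the rules leaves 12 sequences.
Count = 12.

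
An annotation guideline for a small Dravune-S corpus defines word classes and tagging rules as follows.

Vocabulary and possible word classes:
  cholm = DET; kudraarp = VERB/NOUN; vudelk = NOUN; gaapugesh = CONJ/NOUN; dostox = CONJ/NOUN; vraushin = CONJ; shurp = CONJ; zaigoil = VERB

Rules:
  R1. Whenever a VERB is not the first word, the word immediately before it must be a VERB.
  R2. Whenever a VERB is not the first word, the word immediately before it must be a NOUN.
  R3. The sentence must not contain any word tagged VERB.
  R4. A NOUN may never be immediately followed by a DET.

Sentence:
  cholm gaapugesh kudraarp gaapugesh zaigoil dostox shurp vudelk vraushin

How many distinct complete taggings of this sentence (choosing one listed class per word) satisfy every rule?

0

Candidates per position — 1:cholm {DET}; 2:gaapugesh {CONJ,NOUN}; 3:kudraarp {VERB,NOUN}; 4:gaapugesh {CONJ,NOUN}; 5:zaigoil {VERB}; 6:dostox {CONJ,NOUN}; 7:shurp {CONJ}; 8:vudelk {NOUN}; 9:vraushin {CONJ}.
There are 16 candidate sequences in total.
Rule 1 cannot be satisfied by any choice of tags from the lexicon.
So there is no consistent tagging.
Count = 0.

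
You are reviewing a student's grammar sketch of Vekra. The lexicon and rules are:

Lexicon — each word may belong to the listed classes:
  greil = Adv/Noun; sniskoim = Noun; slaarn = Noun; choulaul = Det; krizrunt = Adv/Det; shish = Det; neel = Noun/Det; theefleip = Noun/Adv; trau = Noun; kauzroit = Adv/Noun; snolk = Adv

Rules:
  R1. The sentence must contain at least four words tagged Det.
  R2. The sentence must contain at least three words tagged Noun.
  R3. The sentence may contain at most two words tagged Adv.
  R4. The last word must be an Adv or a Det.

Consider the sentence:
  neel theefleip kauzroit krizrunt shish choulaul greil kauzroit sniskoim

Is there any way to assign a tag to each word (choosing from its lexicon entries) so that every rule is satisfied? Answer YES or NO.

NO

Candidates per position — 1:neel {Noun,Det}; 2:theefleip {Noun,Adv}; 3:kauzroit {Adv,Noun}; 4:krizrunt {Adv,Det}; 5:shish {Det}; 6:choulaul {Det}; 7:greil {Adv,Noun}; 8:kauzroit {Adv,Noun}; 9:sniskoim {Noun}.
Rule 4 cannot be satisfied by any choice of tags from the lexicon.
So there is no consistent tagging.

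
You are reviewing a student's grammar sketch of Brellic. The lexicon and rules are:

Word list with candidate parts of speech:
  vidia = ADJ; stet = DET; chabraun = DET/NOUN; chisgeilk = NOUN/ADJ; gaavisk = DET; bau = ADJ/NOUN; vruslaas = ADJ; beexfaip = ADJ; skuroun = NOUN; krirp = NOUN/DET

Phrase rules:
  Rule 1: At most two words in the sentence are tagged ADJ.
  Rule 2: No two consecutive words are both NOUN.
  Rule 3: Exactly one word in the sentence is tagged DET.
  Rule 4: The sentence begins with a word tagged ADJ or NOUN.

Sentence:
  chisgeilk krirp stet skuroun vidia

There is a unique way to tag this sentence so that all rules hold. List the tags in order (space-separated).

Candidates per position — 1:chisgeilk {NOUN,ADJ}; 2:krirp {NOUN,DET}; 3:stet {DET}; 4:skuroun {NOUN}; 5:vidia {ADJ}.
Word 2 cannot be DET — rule 3 would then fail for every completion. It is NOUN.
Word 1 cannot be NOUN — rule 2 would then fail for every completion. It is ADJ.
That leaves exactly one tagging: ADJ NOUN DET NOUN ADJ.
Checking: rule 1 ✓; rule 2 ✓; rule 3 ✓; rule 4 ✓.

ADJ NOUN DET NOUN ADJ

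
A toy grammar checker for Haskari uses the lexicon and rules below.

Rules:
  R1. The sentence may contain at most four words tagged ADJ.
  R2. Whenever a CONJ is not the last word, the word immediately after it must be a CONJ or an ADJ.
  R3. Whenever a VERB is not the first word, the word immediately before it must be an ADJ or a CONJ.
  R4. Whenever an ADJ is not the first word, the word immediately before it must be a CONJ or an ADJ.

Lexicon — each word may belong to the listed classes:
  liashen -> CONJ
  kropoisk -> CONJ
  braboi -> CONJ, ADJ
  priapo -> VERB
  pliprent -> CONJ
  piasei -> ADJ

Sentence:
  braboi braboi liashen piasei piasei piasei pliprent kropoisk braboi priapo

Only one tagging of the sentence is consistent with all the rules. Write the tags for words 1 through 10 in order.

CONJ CONJ CONJ ADJ ADJ ADJ CONJ CONJ ADJ VERB

Candidates per position — 1:braboi {CONJ,ADJ}; 2:braboi {CONJ,ADJ}; 3:liashen {CONJ}; 4:piasei {ADJ}; 5:piasei {ADJ}; 6:piasei {ADJ}; 7:pliprent {CONJ}; 8:kropoisk {CONJ}; 9:braboi {CONJ,ADJ}; 10:priapo {VERB}.
Word 9 cannot be CONJ — rule 2 would then fail for every completion. It is ADJ.
Word 1 cannot be ADJ — rule 1 would then fail for every completion. It is CONJ.
Word 2 cannot be ADJ — rule 1 would then fail for every completion. It is CONJ.
The unique satisfying tagging is: CONJ CONJ CONJ ADJ ADJ ADJ CONJ CONJ ADJ VERB.
Checking: rule 1 ok; rule 2 ok; rule 3 ok; rule 4 ok.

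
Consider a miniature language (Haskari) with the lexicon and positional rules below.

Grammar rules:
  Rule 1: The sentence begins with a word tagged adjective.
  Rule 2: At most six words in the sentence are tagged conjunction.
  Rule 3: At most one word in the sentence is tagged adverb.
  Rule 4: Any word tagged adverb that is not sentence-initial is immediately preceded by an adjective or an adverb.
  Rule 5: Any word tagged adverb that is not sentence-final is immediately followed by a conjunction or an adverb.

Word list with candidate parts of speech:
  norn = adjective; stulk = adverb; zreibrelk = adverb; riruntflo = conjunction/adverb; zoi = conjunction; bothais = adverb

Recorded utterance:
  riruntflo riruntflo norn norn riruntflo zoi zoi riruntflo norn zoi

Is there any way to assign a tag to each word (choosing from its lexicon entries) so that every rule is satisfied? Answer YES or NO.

Candidates per position — 1:riruntflo {conjunction,adverb}; 2:riruntflo {conjunction,adverb}; 3:norn {adjective}; 4:norn {adjective}; 5:riruntflo {conjunction,adverb}; 6:zoi {conjunction}; 7:zoi {conjunction}; 8:riruntflo {conjunction,adverb}; 9:norn {adjective}; 10:zoi {conjunction}.
Rule 1 cannot be satisfied by any choice of tags from the lexicon.
So there is no consistent tagging.

NO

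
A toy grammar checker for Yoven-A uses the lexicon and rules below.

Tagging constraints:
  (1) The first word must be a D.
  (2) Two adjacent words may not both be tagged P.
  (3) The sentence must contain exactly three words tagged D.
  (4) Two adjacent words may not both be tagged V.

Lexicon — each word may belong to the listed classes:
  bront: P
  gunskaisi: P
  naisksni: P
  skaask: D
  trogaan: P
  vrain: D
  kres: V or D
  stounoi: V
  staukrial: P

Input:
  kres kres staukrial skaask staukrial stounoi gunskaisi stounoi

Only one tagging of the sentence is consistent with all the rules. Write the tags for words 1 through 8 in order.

D D P D P V P V

Candidates per position — 1:kres {V,D}; 2:kres {V,D}; 3:staukrial {P}; 4:skaask {D}; 5:staukrial {P}; 6:stounoi {V}; 7:gunskaisi {P}; 8:stounoi {V}.
Position 1: V is ruled out by rule 1; that leaves D.
Position 2: V is ruled out by rule 3; that leaves D.
That leaves exactly one tagging: D D P D P V P V.
Checking: rule 1 ok; rule 2 ok; rule 3 ok; rule 4 ok.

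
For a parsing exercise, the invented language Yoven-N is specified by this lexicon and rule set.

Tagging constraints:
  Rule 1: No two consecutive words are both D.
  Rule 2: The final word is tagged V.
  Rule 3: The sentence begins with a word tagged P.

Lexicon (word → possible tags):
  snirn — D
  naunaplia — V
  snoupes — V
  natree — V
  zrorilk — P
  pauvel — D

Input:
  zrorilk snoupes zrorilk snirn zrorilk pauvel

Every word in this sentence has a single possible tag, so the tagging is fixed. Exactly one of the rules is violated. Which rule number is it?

Fixed tagging: P V P D P D.
Applying the rules: R1 pass, R2 fail, R3 pass.
Only rule 2 fails.

2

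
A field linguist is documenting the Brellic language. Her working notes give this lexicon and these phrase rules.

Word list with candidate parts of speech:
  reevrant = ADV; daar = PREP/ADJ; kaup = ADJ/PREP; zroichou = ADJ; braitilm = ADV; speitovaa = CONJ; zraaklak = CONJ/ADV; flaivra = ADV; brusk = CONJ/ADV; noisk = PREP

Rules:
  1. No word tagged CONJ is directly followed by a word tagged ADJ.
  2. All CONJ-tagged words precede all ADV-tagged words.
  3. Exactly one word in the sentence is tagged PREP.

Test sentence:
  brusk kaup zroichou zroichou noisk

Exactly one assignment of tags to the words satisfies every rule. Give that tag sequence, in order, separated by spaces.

Candidates per position — 1:brusk {CONJ,ADV}; 2:kaup {ADJ,PREP}; 3:zroichou {ADJ}; 4:zroichou {ADJ}; 5:noisk {PREP}.
Position 2: PREP is ruled out by rule 3; that leaves ADJ.
Position 1: CONJ is ruled out by rule 1; that leaves ADV.
That leaves exactly one tagging: ADV ADJ ADJ ADJ PREP.
Checking: rule 1 holds; rule 2 holds; rule 3 holds.

ADV ADJ ADJ ADJ PREP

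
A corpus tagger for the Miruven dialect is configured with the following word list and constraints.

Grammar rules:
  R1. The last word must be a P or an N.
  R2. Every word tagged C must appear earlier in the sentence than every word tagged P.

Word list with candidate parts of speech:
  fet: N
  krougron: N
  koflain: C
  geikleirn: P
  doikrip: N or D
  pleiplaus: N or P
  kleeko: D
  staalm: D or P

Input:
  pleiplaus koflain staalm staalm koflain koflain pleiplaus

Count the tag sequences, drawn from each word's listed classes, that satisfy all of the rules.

2

Candidates per position — 1:pleiplaus {N,P}; 2:koflain {C}; 3:staalm {D,P}; 4:staalm {D,P}; 5:koflain {C}; 6:koflain {C}; 7:pleiplaus {N,P}.
There are 16 candidate sequences in total.
The sequences that satisfy every rule: N C D D C C N; N C D D C C P.
Count = 2.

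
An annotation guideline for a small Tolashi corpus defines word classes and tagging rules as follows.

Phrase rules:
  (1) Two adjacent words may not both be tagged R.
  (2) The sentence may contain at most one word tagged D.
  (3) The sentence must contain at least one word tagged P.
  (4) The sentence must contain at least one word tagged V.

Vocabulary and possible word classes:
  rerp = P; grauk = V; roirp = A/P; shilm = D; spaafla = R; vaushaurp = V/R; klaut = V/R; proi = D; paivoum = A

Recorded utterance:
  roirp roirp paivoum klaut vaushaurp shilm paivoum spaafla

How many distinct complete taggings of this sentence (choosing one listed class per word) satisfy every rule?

9

Candidates per position — 1:roirp {A,P}; 2:roirp {A,P}; 3:paivoum {A}; 4:klaut {V,R}; 5:vaushaurp {V,R}; 6:shilm {D}; 7:paivoum {A}; 8:spaafla {R}.
There are 16 candidate sequences in total.
Checking each against the rules leaves 9 sequences.
Count = 9.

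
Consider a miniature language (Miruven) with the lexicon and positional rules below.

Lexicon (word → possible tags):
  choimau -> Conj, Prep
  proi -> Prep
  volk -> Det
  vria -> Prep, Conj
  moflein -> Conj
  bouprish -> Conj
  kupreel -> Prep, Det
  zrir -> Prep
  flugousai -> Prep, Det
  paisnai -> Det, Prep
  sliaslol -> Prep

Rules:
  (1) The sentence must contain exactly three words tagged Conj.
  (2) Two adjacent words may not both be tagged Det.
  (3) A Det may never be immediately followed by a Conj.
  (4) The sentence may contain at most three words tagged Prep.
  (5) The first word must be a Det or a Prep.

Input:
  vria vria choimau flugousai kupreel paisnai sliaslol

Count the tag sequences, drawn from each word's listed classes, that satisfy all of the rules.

0

Candidates per position — 1:vria {Prep,Conj}; 2:vria {Prep,Conj}; 3:choimau {Conj,Prep}; 4:flugousai {Prep,Det}; 5:kupreel {Prep,Det}; 6:paisnai {Det,Prep}; 7:sliaslol {Prep}.
There are 64 candidate sequences in total.
Every candidate sequence violates at least one rule; no consistent tagging exists.
Count = 0.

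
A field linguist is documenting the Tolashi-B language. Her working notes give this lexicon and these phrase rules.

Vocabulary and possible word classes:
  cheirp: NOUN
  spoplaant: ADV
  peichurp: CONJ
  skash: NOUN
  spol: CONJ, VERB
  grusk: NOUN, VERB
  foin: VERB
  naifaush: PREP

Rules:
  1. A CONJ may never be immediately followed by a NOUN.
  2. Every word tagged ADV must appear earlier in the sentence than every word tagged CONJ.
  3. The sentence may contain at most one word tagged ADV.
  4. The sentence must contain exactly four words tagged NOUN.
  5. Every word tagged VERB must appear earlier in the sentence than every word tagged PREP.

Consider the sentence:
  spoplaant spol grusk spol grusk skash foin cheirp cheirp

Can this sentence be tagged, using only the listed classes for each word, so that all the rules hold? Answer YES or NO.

Candidates per position — 1:spoplaant {ADV}; 2:spol {CONJ,VERB}; 3:grusk {NOUN,VERB}; 4:spol {CONJ,VERB}; 5:grusk {NOUN,VERB}; 6:skash {NOUN}; 7:foin {VERB}; 8:cheirp {NOUN}; 9:cheirp {NOUN}.
One satisfying assignment: ADV VERB NOUN VERB VERB NOUN VERB NOUN NOUN.
Check: rule 1 ok; rule 2 ok; rule 3 ok; rule 4 ok; rule 5 ok.

YES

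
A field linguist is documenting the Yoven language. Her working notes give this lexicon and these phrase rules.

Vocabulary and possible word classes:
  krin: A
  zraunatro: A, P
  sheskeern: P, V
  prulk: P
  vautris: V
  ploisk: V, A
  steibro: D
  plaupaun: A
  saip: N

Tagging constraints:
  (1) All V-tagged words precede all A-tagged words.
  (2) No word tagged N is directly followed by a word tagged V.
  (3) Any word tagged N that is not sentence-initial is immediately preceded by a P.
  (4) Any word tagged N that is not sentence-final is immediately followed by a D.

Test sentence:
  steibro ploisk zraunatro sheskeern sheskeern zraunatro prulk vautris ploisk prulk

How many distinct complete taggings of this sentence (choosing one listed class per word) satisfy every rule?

Candidates per position — 1:steibro {D}; 2:ploisk {V,A}; 3:zraunatro {A,P}; 4:sheskeern {P,V}; 5:sheskeern {P,V}; 6:zraunatro {A,P}; 7:prulk {P}; 8:vautris {V}; 9:ploisk {V,A}; 10:prulk {P}.
There are 64 candidate sequences in total.
Checking each against the rules leaves 8 sequences.
Count = 8.

8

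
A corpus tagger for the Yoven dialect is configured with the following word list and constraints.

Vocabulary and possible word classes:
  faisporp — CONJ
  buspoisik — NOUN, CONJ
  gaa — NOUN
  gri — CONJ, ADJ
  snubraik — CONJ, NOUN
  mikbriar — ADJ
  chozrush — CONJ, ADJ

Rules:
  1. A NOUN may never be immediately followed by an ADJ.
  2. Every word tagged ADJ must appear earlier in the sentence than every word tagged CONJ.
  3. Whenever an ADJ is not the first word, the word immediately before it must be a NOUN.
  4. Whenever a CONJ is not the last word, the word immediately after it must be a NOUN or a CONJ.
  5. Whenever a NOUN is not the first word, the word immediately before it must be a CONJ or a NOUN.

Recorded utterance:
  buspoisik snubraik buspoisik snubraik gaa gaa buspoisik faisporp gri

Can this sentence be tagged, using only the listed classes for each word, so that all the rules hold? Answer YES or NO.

Candidates per position — 1:buspoisik {NOUN,CONJ}; 2:snubraik {CONJ,NOUN}; 3:buspoisik {NOUN,CONJ}; 4:snubraik {CONJ,NOUN}; 5:gaa {NOUN}; 6:gaa {NOUN}; 7:buspoisik {NOUN,CONJ}; 8:faisporp {CONJ}; 9:gri {CONJ,ADJ}.
One satisfying assignment: NOUN NOUN NOUN CONJ NOUN NOUN NOUN CONJ CONJ.
Verifying each rule — rule 1 satisfied; rule 2 satisfied; rule 3 satisfied; rule 4 satisfied; rule 5 satisfied.

YES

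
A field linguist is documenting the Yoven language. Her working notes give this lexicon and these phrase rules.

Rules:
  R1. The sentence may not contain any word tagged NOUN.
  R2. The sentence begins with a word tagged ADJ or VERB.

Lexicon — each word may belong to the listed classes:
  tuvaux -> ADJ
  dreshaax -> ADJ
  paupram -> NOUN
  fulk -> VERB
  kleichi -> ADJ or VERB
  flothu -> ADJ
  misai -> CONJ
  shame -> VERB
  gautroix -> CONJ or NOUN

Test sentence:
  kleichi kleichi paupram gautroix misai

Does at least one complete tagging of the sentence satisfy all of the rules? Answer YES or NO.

Candidates per position — 1:kleichi {ADJ,VERB}; 2:kleichi {ADJ,VERB}; 3:paupram {NOUN}; 4:gautroix {CONJ,NOUN}; 5:misai {CONJ}.
Rule 1 cannot be satisfied by any choice of tags from the lexicon.
So there is no consistent tagging.

NO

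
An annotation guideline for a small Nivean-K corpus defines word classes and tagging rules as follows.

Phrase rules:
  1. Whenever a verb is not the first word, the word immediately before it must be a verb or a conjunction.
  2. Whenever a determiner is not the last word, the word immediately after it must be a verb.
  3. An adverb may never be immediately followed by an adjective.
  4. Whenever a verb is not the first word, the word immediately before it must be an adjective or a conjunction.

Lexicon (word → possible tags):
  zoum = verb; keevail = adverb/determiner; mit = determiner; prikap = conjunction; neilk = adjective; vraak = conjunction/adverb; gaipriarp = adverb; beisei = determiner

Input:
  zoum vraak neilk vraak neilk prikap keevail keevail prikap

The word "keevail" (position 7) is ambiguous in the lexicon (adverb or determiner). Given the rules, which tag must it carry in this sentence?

adverb

Candidates per position — 1:zoum {verb}; 2:vraak {conjunction,adverb}; 3:neilk {adjective}; 4:vraak {conjunction,adverb}; 5:neilk {adjective}; 6:prikap {conjunction}; 7:keevail {adverb,determiner}; 8:keevail {adverb,determiner}; 9:prikap {conjunction}.
Position 2: tagging it adverb would leave rule 3 unsatisfiable, so it must be conjunction.
Position 4: tagging it adverb would leave rule 3 unsatisfiable, so it must be conjunction.
Position 7: tagging it determiner would leave rule 2 unsatisfiable, so it must be adverb.
Position 8: tagging it determiner would leave rule 2 unsatisfiable, so it must be adverb.
The only consistent sequence is: verb conjunction adjective conjunction adjective conjunction adverb adverb conjunction.
Check: rule 1 satisfied; rule 2 satisfied; rule 3 satisfied; rule 4 satisfied.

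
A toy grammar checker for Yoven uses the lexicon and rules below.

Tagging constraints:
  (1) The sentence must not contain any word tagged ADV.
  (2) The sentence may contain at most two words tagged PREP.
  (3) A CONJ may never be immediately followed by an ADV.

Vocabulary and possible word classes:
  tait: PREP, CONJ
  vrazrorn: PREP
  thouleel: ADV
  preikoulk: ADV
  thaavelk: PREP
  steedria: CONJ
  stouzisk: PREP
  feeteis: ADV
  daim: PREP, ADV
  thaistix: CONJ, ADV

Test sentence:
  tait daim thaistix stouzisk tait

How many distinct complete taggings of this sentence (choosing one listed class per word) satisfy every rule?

1

Candidates per position — 1:tait {PREP,CONJ}; 2:daim {PREP,ADV}; 3:thaistix {CONJ,ADV}; 4:stouzisk {PREP}; 5:tait {PREP,CONJ}.
There are 16 candidate sequences in total.
The sequences that satisfy every rule: CONJ PREP CONJ PREP CONJ.
Count = 1.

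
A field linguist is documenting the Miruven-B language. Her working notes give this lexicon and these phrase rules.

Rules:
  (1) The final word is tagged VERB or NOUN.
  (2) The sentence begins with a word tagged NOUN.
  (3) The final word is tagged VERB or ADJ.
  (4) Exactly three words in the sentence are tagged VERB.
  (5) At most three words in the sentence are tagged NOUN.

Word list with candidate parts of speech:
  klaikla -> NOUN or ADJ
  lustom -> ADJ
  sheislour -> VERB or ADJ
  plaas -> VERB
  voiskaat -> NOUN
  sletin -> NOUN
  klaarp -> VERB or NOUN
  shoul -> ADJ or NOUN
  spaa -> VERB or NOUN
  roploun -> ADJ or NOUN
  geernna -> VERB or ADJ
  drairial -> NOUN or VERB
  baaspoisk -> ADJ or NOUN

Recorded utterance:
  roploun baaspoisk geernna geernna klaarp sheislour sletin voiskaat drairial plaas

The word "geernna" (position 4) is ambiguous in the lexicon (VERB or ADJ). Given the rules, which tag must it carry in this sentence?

ADJ

Candidates per position — 1:roploun {ADJ,NOUN}; 2:baaspoisk {ADJ,NOUN}; 3:geernna {VERB,ADJ}; 4:geernna {VERB,ADJ}; 5:klaarp {VERB,NOUN}; 6:sheislour {VERB,ADJ}; 7:sletin {NOUN}; 8:voiskaat {NOUN}; 9:drairial {NOUN,VERB}; 10:plaas {VERB}.
Position 1: tagging it ADJ would leave rule 2 unsatisfiable, so it must be NOUN.
Position 2: tagging it NOUN would leave rule 5 unsatisfiable, so it must be ADJ.
Position 5: tagging it NOUN would leave rule 5 unsatisfiable, so it must be VERB.
Position 9: tagging it NOUN would leave rule 5 unsatisfiable, so it must be VERB.
Position 3: tagging it VERB would leave rule 4 unsatisfiable, so it must be ADJ.
Position 4: tagging it VERB would leave rule 4 unsatisfiable, so it must be ADJ.
Position 6: tagging it VERB would leave rule 4 unsatisfiable, so it must be ADJ.
So the tagging must be: NOUN ADJ ADJ ADJ VERB ADJ NOUN NOUN VERB VERB.
Checking: rule 1 ok; rule 2 ok; rule 3 ok; rule 4 ok; rule 5 ok.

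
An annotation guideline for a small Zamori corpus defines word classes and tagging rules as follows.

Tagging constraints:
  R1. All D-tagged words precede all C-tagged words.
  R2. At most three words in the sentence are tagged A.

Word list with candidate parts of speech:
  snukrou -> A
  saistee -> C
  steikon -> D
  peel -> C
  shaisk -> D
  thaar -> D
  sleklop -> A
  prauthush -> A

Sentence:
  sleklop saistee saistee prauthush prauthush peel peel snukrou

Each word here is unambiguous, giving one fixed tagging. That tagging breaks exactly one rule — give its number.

2

Fixed tagging: A C C A A C C A.
Rule check: R1 holds, R2 violated.
Only rule 2 fails.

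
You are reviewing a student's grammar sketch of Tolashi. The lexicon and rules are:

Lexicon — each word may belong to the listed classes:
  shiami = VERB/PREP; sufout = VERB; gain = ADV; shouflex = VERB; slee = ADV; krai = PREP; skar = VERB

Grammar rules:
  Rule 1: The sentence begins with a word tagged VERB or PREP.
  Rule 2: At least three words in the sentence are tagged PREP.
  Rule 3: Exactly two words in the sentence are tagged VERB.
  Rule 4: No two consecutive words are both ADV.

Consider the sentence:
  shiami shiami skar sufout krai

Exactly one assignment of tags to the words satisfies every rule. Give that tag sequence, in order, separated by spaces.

Candidates per position — 1:shiami {VERB,PREP}; 2:shiami {VERB,PREP}; 3:skar {VERB}; 4:sufout {VERB}; 5:krai {PREP}.
Position 1: tagging it VERB would leave rule 2 unsatisfiable, so it must be PREP.
Position 2: tagging it VERB would leave rule 2 unsatisfiable, so it must be PREP.
That leaves exactly one tagging: PREP PREP VERB VERB PREP.
Check: rule 1 satisfied; rule 2 satisfied; rule 3 satisfied; rule 4 satisfied.

PREP PREP VERB VERB PREP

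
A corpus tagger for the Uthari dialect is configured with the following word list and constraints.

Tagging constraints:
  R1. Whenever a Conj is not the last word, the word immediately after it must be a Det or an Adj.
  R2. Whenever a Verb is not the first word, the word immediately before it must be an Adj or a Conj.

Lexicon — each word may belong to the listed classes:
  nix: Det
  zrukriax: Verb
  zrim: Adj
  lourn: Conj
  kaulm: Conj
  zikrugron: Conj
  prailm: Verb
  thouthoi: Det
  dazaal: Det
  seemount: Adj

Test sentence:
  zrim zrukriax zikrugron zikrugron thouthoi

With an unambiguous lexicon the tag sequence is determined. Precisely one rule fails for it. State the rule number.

Fixed tagging: Adj Verb Conj Conj Det.
Applying the rules: R1 fail, R2 pass.
Only rule 1 fails.

1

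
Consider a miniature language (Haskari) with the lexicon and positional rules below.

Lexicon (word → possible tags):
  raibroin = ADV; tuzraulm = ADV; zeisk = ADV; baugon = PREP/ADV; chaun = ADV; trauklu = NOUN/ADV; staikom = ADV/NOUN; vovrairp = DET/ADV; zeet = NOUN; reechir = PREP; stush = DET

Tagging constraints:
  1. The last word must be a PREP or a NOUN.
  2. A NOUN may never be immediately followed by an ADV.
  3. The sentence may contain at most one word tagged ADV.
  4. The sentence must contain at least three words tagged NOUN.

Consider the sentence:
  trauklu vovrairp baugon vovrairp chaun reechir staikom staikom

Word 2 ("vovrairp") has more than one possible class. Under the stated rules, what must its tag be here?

DET

Candidates per position — 1:trauklu {NOUN,ADV}; 2:vovrairp {DET,ADV}; 3:baugon {PREP,ADV}; 4:vovrairp {DET,ADV}; 5:chaun {ADV}; 6:reechir {PREP}; 7:staikom {ADV,NOUN}; 8:staikom {ADV,NOUN}.
Word 1 cannot be ADV — rule 3 would then fail for every completion. It is NOUN.
Word 2 cannot be ADV — rule 2 would then fail for every completion. It is DET.
Word 3 cannot be ADV — rule 3 would then fail for every completion. It is PREP.
Word 4 cannot be ADV — rule 3 would then fail for every completion. It is DET.
Word 7 cannot be ADV — rule 3 would then fail for every completion. It is NOUN.
Word 8 cannot be ADV — rule 1 would then fail for every completion. It is NOUN.
So the tagging must be: NOUN DET PREP DET ADV PREP NOUN NOUN.
Check: rule 1 ✓; rule 2 ✓; rule 3 ✓; rule 4 ✓.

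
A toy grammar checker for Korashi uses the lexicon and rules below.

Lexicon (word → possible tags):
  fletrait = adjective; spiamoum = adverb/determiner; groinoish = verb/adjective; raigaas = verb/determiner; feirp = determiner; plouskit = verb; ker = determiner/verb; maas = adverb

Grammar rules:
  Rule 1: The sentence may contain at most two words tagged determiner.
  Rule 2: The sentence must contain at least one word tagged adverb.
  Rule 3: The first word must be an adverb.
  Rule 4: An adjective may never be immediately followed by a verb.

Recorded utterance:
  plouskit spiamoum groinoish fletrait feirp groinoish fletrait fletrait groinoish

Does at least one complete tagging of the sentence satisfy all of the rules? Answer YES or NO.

NO

Candidates per position — 1:plouskit {verb}; 2:spiamoum {adverb,determiner}; 3:groinoish {verb,adjective}; 4:fletrait {adjective}; 5:feirp {determiner}; 6:groinoish {verb,adjective}; 7:fletrait {adjective}; 8:fletrait {adjective}; 9:groinoish {verb,adjective}.
Rule 3 cannot be satisfied by any choice of tags from the lexicon.
So there is no consistent tagging.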